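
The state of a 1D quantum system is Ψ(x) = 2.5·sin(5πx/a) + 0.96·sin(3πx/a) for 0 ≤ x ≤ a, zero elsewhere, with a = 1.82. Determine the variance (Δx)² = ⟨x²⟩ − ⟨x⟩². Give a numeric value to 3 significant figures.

Compute ⟨x⟩ and ⟨x²⟩ separately, then (Δx)² = ⟨x²⟩ − ⟨x⟩².
On 0 ≤ x ≤ a (j ≠ l): ∫sin²(jπx/a) dx = a/2, ∫sin(jπx/a)·sin(lπx/a) dx = 0; diagonal moments ∫x·sin²(jπx/a) dx = a²/4, ∫x²·sin²(jπx/a) dx = a³·(1/6 − 1/(4j²π²)); cross terms ∫x·sin(jπx/a)·sin(lπx/a) dx = 0 for j + l even and −4jla²/(π²(j² − l²)²) for j + l odd, ∫x²·sin(jπx/a)·sin(lπx/a) dx = (−1)^(j+l)·4jla³/(π²(j² − l²)²); higher powers the same way via product-to-sum and parts.
Normalization: ∫|Ψ|² dx = 6.5262.
⟨x⟩ = 0.91000 and ⟨x²⟩ = 1.2012.
(Δx)² = 1.2012 − (0.91000)² = 0.37308.

0.373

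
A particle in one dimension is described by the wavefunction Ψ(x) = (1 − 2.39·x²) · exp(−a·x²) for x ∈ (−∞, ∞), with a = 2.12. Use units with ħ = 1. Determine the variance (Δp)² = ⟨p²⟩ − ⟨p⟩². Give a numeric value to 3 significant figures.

6.66

Compute ⟨p⟩ and ⟨p²⟩ separately; (Δp)² = ⟨p²⟩ − ⟨p⟩².
Expand each integrand as polynomial × e^(−2ax²) and use ∫x^(2j)·e^(−2ax²) dx = (2j−1)!!/(4a)^j · √(π/(2a)), odd powers → 0; here √(π/(2a)) = 0.86078. Differentiate with the product rule, d/dx e^(−ax²) = −2ax·e^(−ax²).
Normalization: ∫|Ψ|² dx = 0.58070.
⟨p⟩ = 0.0000 and ⟨p²⟩ = 6.6612.
(Δp)² = 6.6612 − (0.0000)² = 6.6612.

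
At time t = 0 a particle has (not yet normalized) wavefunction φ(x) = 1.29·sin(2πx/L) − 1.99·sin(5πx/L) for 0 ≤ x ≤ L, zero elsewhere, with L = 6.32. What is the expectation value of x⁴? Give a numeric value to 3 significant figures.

⟨x⁴⟩ = ∫ x⁴·|φ|² dx / ∫|φ|² dx (integrals over the domain).
On 0 ≤ x ≤ L (j ≠ l): ∫sin²(jπx/L) dx = L/2, ∫sin(jπx/L)·sin(lπx/L) dx = 0; diagonal moments ∫x·sin²(jπx/L) dx = L²/4, ∫x²·sin²(jπx/L) dx = L³·(1/6 − 1/(4j²π²)); cross terms ∫x·sin(jπx/L)·sin(lπx/L) dx = 0 for j + l even and −4jlL²/(π²(j² − l²)²) for j + l odd, ∫x²·sin(jπx/L)·sin(lπx/L) dx = (−1)^(j+l)·4jlL³/(π²(j² − l²)²); higher powers the same way via product-to-sum and parts.
State is unnormalized: ∫|φ|² dx = 17.772, and ∫φ*·x⁴·φ dx = 6261.4, so ⟨x⁴⟩ = 6261.4 / 17.772.
⟨x⁴⟩ = 352.31.

352.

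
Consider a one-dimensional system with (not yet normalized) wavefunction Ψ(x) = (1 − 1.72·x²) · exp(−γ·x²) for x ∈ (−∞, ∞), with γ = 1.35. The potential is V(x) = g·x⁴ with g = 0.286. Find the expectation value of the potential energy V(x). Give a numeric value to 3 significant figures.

⟨V⟩ = ∫ V(x)·|Ψ|² dx / ∫|Ψ|² dx.
Expand each integrand as polynomial × e^(−2γx²) and use ∫x^(2j)·e^(−2γx²) dx = (2j−1)!!/(4γ)^j · √(π/(2γ)), odd powers → 0; here √(π/(2γ)) = 1.0787.
State is unnormalized: ∫|Ψ|² dx = 0.71983, and ∫Ψ*·V(x)·Ψ dx = 0.043346, so ⟨V⟩ = 0.043346 / 0.71983.
⟨V⟩ = 0.060217.

0.0602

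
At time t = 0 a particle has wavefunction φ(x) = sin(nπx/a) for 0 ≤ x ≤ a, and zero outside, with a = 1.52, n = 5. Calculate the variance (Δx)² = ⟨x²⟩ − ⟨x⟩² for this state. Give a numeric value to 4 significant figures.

0.1879

Compute ⟨x⟩ and ⟨x²⟩ separately, then (Δx)² = ⟨x²⟩ − ⟨x⟩².
With sin²θ = (1 − cos2θ)/2 on 0 ≤ x ≤ a: ∫sin²(nπx/a) dx = a/2, ∫x·sin²(nπx/a) dx = a²/4, ∫x²·sin²(nπx/a) dx = a³·(1/6 − 1/(4n²π²)); higher powers xᵏ the same way, integrating xᵏ·cos(2nπx/a) by parts.
Normalization: ∫|φ|² dx = 0.76000.
⟨x⟩ = 0.76000 and ⟨x²⟩ = 0.76545.
(Δx)² = 0.76545 − (0.76000)² = 0.18785.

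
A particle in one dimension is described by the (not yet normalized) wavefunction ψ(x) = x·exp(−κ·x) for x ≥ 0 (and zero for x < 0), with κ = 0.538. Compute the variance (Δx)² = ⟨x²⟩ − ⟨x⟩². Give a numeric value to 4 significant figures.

2.591

Compute ⟨x⟩ and ⟨x²⟩ separately, then (Δx)² = ⟨x²⟩ − ⟨x⟩².
Every integrand reduces to terms xʲ·e^(−2κx) on [0, ∞); use ∫₀^∞ xʲ·e^(−2κx) dx = j!/(2κ)^(j+1).
Normalization: ∫|ψ|² dx = 1.6054.
⟨x⟩ = 2.7881 and ⟨x²⟩ = 10.365.
(Δx)² = 10.365 − (2.7881)² = 2.5912.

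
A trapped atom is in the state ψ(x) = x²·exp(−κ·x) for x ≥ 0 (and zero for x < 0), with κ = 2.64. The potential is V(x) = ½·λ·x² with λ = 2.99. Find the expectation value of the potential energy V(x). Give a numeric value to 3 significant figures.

⟨V⟩ = ∫ V(x)·|ψ|² dx / ∫|ψ|² dx.
Every integrand reduces to terms xʲ·e^(−2κx) on [0, ∞); use ∫₀^∞ xʲ·e^(−2κx) dx = j!/(2κ)^(j+1).
State is unnormalized: ∫|ψ|² dx = 0.0058485, and ∫ψ*·V(x)·ψ dx = 0.0094088, so ⟨V⟩ = 0.0094088 / 0.0058485.
⟨V⟩ = 1.6088.

1.61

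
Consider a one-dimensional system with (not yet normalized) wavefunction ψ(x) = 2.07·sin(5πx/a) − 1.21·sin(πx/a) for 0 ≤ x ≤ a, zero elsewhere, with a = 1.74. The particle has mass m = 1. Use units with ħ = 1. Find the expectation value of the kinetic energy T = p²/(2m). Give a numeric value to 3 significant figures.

T = −(ħ²/2m) d²/dx², so ⟨T⟩ = −(ħ²/2m) ∫ ψ*·ψ'' dx / ∫|ψ|² dx; with m = 1.
d²/dx² sin(jπx/a) = −(jπ/a)²·sin(jπx/a); on 0 ≤ x ≤ a, ∫sin²(jπx/a) dx = a/2 and ∫sin(jπx/a)·sin(lπx/a) dx = 0 for j ≠ l, so only diagonal terms survive in ∫|ψ|² and ∫ψ·ψ″; ∫ψ·ψ′ dx = [ψ²/2] between the walls = 0.
State is unnormalized: ∫|ψ|² dx = 5.0016, and ∫ψ*·(−ħ²/2m · ψ'') dx = 153.98, so ⟨T⟩ = 153.98 / 5.0016.
⟨T⟩ = 30.786.

30.8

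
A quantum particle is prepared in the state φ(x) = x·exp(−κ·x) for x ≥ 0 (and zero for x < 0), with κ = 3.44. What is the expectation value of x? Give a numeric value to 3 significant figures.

⟨x⟩ = ∫ x·|φ|² dx / ∫|φ|² dx (integrals over the domain).
Every integrand reduces to terms xʲ·e^(−2κx) on [0, ∞); use ∫₀^∞ xʲ·e^(−2κx) dx = j!/(2κ)^(j+1).
State is unnormalized: ∫|φ|² dx = 0.0061414, and ∫φ*·x·φ dx = 0.0026779, so ⟨x⟩ = 0.0026779 / 0.0061414.
⟨x⟩ = 0.43605.

0.436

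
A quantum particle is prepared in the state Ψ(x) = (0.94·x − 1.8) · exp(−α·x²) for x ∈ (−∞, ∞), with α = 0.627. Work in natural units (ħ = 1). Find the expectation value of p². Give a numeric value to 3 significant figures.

p² Ψ = −ħ² d²Ψ/dx²; ⟨p²⟩ = −ħ² ∫ Ψ*·Ψ'' dx / ∫|Ψ|² dx.
Expand each integrand as polynomial × e^(−2αx²) and use ∫x^(2j)·e^(−2αx²) dx = (2j−1)!!/(4α)^j · √(π/(2α)), odd powers → 0; here √(π/(2α)) = 1.5828. Differentiate with the product rule, d/dx e^(−αx²) = −2αx·e^(−αx²).
State is unnormalized: ∫|Ψ|² dx = 5.6859, and ∫Ψ*·(−ħ² Ψ'') dx = 4.2643, so ⟨p²⟩ = 4.2643 / 5.6859.
⟨p²⟩ = 0.74998.

0.750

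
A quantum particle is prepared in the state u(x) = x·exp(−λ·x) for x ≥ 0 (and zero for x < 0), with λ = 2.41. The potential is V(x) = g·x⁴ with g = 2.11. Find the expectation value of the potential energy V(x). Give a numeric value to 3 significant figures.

1.41

⟨V⟩ = ∫ V(x)·|u|² dx / ∫|u|² dx.
Every integrand reduces to terms xʲ·e^(−2λx) on [0, ∞); use ∫₀^∞ xʲ·e^(−2λx) dx = j!/(2λ)^(j+1).
State is unnormalized: ∫|u|² dx = 0.017860, and ∫u*·V(x)·u dx = 0.025135, so ⟨V⟩ = 0.025135 / 0.017860.
⟨V⟩ = 1.4073.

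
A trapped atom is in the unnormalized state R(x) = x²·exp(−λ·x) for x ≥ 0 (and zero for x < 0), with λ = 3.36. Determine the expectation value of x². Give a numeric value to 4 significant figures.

0.6643

⟨x²⟩ = ∫ x²·|R|² dx / ∫|R|² dx (integrals over the domain).
Every integrand reduces to terms xʲ·e^(−2λx) on [0, ∞); use ∫₀^∞ xʲ·e^(−2λx) dx = j!/(2λ)^(j+1).
State is unnormalized: ∫|R|² dx = 0.0017513, and ∫R*·x²·R dx = 0.0011634, so ⟨x²⟩ = 0.0011634 / 0.0017513.
⟨x²⟩ = 0.66433.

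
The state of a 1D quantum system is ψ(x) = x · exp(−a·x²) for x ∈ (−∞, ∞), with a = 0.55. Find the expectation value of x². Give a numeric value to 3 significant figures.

1.36

⟨x²⟩ = ∫ x²·|ψ|² dx / ∫|ψ|² dx (integrals over the domain).
Expand each integrand as polynomial × e^(−2ax²) and use ∫x^(2j)·e^(−2ax²) dx = (2j−1)!!/(4a)^j · √(π/(2a)), odd powers → 0; here √(π/(2a)) = 1.6900.
State is unnormalized: ∫|ψ|² dx = 0.76817, and ∫ψ*·x²·ψ dx = 1.0475, so ⟨x²⟩ = 1.0475 / 0.76817.
⟨x²⟩ = 1.3636.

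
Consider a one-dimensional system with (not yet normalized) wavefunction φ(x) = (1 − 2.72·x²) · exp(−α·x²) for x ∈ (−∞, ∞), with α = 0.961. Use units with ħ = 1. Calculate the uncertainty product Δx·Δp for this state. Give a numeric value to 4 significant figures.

Δx = √(⟨x²⟩−⟨x⟩²), Δp = √(⟨p²⟩−⟨p⟩²).
Expand each integrand as polynomial × e^(−2αx²) and use ∫x^(2j)·e^(−2αx²) dx = (2j−1)!!/(4α)^j · √(π/(2α)), odd powers → 0; here √(π/(2α)) = 1.2785. Differentiate with the product rule, d/dx e^(−αx²) = −2αx·e^(−αx²).
Normalization: ∫|φ|² dx = 1.3896.
⟨x⟩ = 0.0000, ⟨x²⟩ = 1.0208 ⇒ Δx = 1.0103.
⟨p⟩ = 0.0000, ⟨p²⟩ = 5.2344 ⇒ Δp = 2.2879.
Δx·Δp = 2.3115.

2.312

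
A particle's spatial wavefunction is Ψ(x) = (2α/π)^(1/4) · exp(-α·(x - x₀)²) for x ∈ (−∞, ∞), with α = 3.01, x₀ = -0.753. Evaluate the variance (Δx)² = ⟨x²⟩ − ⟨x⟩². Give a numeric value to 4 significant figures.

Compute ⟨x⟩ and ⟨x²⟩ separately, then (Δx)² = ⟨x²⟩ − ⟨x⟩².
Gaussian moments (u = x − x₀): ∫u^(2j)·e^(−2αu²) du = (2j−1)!!/(4α)^j · √(π/(2α)), odd powers integrate to 0; here √(π/(2α)) = 0.72240.
⟨x⟩ = -0.75300 and ⟨x²⟩ = 0.65007.
(Δx)² = 0.65007 − (-0.75300)² = 0.083056.

0.08306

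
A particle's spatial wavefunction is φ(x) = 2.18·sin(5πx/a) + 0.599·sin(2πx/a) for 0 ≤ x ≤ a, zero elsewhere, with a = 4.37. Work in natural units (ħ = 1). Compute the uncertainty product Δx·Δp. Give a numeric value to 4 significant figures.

Δx = √(⟨x²⟩−⟨x⟩²), Δp = √(⟨p²⟩−⟨p⟩²).
On 0 ≤ x ≤ a (j ≠ l): ∫sin²(jπx/a) dx = a/2, ∫sin(jπx/a)·sin(lπx/a) dx = 0; diagonal moments ∫x·sin²(jπx/a) dx = a²/4, ∫x²·sin²(jπx/a) dx = a³·(1/6 − 1/(4j²π²)); cross terms ∫x·sin(jπx/a)·sin(lπx/a) dx = 0 for j + l even and −4jla²/(π²(j² − l²)²) for j + l odd, ∫x²·sin(jπx/a)·sin(lπx/a) dx = (−1)^(j+l)·4jla³/(π²(j² − l²)²); higher powers the same way via product-to-sum and parts. d²/dx² sin(jπx/a) = −(jπ/a)²·sin(jπx/a); on 0 ≤ x ≤ a, ∫sin²(jπx/a) dx = a/2 and ∫sin(jπx/a)·sin(lπx/a) dx = 0 for j ≠ l, so only diagonal terms survive in ∫|φ|² and ∫φ·φ″; ∫φ·φ′ dx = [φ²/2] between the walls = 0.
Normalization: ∫|φ|² dx = 11.168.
⟨x⟩ = 2.1440, ⟨x²⟩ = 6.1333 ⇒ Δx = 1.2397.
⟨p⟩ = 0.0000, ⟨p²⟩ = 12.159 ⇒ Δp = 3.4869.
Δx·Δp = 4.3226.

4.323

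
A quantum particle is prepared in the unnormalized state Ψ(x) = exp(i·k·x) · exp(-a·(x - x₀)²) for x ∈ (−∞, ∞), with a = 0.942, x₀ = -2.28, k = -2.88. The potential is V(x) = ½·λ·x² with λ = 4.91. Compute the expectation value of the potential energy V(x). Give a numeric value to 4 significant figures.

⟨V⟩ = ∫ V(x)·|Ψ|² dx / ∫|Ψ|² dx.
Gaussian moments (u = x − x₀): ∫u^(2j)·e^(−2au²) du = (2j−1)!!/(4a)^j · √(π/(2a)), odd powers integrate to 0; here √(π/(2a)) = 1.2913.
State is unnormalized: ∫|Ψ|² dx = 1.2913, and ∫Ψ*·V(x)·Ψ dx = 17.321, so ⟨V⟩ = 17.321 / 1.2913.
⟨V⟩ = 13.414.

13.41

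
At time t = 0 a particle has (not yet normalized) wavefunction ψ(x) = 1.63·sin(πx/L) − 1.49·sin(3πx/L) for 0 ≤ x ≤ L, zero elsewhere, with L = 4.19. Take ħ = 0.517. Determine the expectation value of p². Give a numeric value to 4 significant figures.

p² ψ = −ħ² d²ψ/dx²; ⟨p²⟩ = −ħ² ∫ ψ*·ψ'' dx / ∫|ψ|² dx.
d²/dx² sin(jπx/L) = −(jπ/L)²·sin(jπx/L); on 0 ≤ x ≤ L, ∫sin²(jπx/L) dx = L/2 and ∫sin(jπx/L)·sin(lπx/L) dx = 0 for j ≠ l, so only diagonal terms survive in ∫|ψ|² and ∫ψ·ψ″; ∫ψ·ψ′ dx = [ψ²/2] between the walls = 0.
State is unnormalized: ∫|ψ|² dx = 10.217, and ∫ψ*·(−ħ² ψ'') dx = 7.1264, so ⟨p²⟩ = 7.1264 / 10.217.
⟨p²⟩ = 0.69748.

0.6975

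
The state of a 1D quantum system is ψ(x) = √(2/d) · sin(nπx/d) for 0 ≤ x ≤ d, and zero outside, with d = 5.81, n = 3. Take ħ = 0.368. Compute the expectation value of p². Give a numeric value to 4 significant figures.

p² ψ = −ħ² d²ψ/dx²; ⟨p²⟩ = −ħ² ∫ ψ*·ψ'' dx.
d/dx sin(nπx/d) = (nπ/d)·cos(nπx/d) and d²/dx² sin(nπx/d) = −(nπ/d)²·sin(nπx/d); on 0 ≤ x ≤ d, ∫sin²(nπx/d) dx = d/2 and ∫sin(nπx/d)·cos(nπx/d) dx = 0.
⟨p²⟩ = 0.35636.

0.3564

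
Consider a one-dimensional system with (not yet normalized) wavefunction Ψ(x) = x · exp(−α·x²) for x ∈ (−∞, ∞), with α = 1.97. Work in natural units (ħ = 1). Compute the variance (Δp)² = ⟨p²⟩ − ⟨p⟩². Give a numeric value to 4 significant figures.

Compute ⟨p⟩ and ⟨p²⟩ separately; (Δp)² = ⟨p²⟩ − ⟨p⟩².
Expand each integrand as polynomial × e^(−2αx²) and use ∫x^(2j)·e^(−2αx²) dx = (2j−1)!!/(4α)^j · √(π/(2α)), odd powers → 0; here √(π/(2α)) = 0.89295. Differentiate with the product rule, d/dx e^(−αx²) = −2αx·e^(−αx²).
Normalization: ∫|Ψ|² dx = 0.11332.
⟨p⟩ = 0.0000 and ⟨p²⟩ = 5.9100.
(Δp)² = 5.9100 − (0.0000)² = 5.9100.

5.910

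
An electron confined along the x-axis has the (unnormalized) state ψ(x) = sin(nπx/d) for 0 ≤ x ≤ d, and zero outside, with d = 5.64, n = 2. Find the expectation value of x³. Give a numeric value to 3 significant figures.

⟨x³⟩ = ∫ x³·|ψ|² dx / ∫|ψ|² dx (integrals over the domain).
With sin²θ = (1 − cos2θ)/2 on 0 ≤ x ≤ d: ∫sin²(nπx/d) dx = d/2, ∫x·sin²(nπx/d) dx = d²/4, ∫x²·sin²(nπx/d) dx = d³·(1/6 − 1/(4n²π²)); higher powers xᵏ the same way, integrating xᵏ·cos(2nπx/d) by parts.
State is unnormalized: ∫|ψ|² dx = 2.8200, and ∫ψ*·x³·ψ dx = 116.87, so ⟨x³⟩ = 116.87 / 2.8200.
⟨x³⟩ = 41.443.

41.4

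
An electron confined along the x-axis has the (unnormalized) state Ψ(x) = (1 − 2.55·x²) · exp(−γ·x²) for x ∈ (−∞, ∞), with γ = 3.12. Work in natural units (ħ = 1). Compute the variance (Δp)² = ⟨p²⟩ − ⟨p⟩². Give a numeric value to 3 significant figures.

7.41

Compute ⟨p⟩ and ⟨p²⟩ separately; (Δp)² = ⟨p²⟩ − ⟨p⟩².
Expand each integrand as polynomial × e^(−2γx²) and use ∫x^(2j)·e^(−2γx²) dx = (2j−1)!!/(4γ)^j · √(π/(2γ)), odd powers → 0; here √(π/(2γ)) = 0.70955. Differentiate with the product rule, d/dx e^(−γx²) = −2γx·e^(−γx²).
Normalization: ∫|Ψ|² dx = 0.50846.
⟨p⟩ = 0.0000 and ⟨p²⟩ = 7.4056.
(Δp)² = 7.4056 − (0.0000)² = 7.4056.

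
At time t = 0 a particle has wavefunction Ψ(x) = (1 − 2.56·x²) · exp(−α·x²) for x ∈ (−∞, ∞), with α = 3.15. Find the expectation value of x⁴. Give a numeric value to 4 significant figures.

0.01088

⟨x⁴⟩ = ∫ x⁴·|Ψ|² dx / ∫|Ψ|² dx (integrals over the domain).
Expand each integrand as polynomial × e^(−2αx²) and use ∫x^(2j)·e^(−2αx²) dx = (2j−1)!!/(4α)^j · √(π/(2α)), odd powers → 0; here √(π/(2α)) = 0.70616.
State is unnormalized: ∫|Ψ|² dx = 0.50666, and ∫Ψ*·x⁴·Ψ dx = 0.0055117, so ⟨x⁴⟩ = 0.0055117 / 0.50666.
⟨x⁴⟩ = 0.010878.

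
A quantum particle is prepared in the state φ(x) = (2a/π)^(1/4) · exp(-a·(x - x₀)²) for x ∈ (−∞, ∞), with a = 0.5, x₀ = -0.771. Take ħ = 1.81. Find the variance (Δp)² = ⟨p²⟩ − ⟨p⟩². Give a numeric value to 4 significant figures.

Compute ⟨p⟩ and ⟨p²⟩ separately; (Δp)² = ⟨p²⟩ − ⟨p⟩².
Gaussian moments (u = x − x₀): ∫u^(2j)·e^(−2au²) du = (2j−1)!!/(4a)^j · √(π/(2a)), odd powers integrate to 0; here √(π/(2a)) = 1.7725. Derivatives: d/dx e^(−au²) = −2au·e^(−au²), d²/dx² e^(−au²) = (4a²u² − 2a)·e^(−au²).
⟨p⟩ = 0.0000 and ⟨p²⟩ = 1.6381.
(Δp)² = 1.6381 − (0.0000)² = 1.6381.

1.638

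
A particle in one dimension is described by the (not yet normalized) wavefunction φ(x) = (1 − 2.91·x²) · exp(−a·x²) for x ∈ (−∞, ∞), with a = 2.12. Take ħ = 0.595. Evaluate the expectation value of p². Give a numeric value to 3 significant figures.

2.83

p² φ = −ħ² d²φ/dx²; ⟨p²⟩ = −ħ² ∫ φ*·φ'' dx / ∫|φ|² dx.
Expand each integrand as polynomial × e^(−2ax²) and use ∫x^(2j)·e^(−2ax²) dx = (2j−1)!!/(4a)^j · √(π/(2a)), odd powers → 0; here √(π/(2a)) = 0.86078. Differentiate with the product rule, d/dx e^(−ax²) = −2ax·e^(−ax²).
State is unnormalized: ∫|φ|² dx = 0.57410, and ∫φ*·(−ħ² φ'') dx = 1.6220, so ⟨p²⟩ = 1.6220 / 0.57410.
⟨p²⟩ = 2.8252.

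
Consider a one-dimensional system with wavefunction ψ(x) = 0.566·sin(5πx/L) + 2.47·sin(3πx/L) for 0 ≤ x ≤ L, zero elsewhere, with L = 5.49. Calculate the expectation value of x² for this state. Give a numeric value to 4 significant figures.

10.51

⟨x²⟩ = ∫ x²·|ψ|² dx / ∫|ψ|² dx (integrals over the domain).
On 0 ≤ x ≤ L (j ≠ l): ∫sin²(jπx/L) dx = L/2, ∫sin(jπx/L)·sin(lπx/L) dx = 0; diagonal moments ∫x·sin²(jπx/L) dx = L²/4, ∫x²·sin²(jπx/L) dx = L³·(1/6 − 1/(4j²π²)); cross terms ∫x·sin(jπx/L)·sin(lπx/L) dx = 0 for j + l even and −4jlL²/(π²(j² − l²)²) for j + l odd, ∫x²·sin(jπx/L)·sin(lπx/L) dx = (−1)^(j+l)·4jlL³/(π²(j² − l²)²); higher powers the same way via product-to-sum and parts.
State is unnormalized: ∫|ψ|² dx = 17.626, and ∫ψ*·x²·ψ dx = 185.18, so ⟨x²⟩ = 185.18 / 17.626.
⟨x²⟩ = 10.506.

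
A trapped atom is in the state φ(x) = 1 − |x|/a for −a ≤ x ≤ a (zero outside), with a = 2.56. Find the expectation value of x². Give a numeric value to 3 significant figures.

0.655

⟨x²⟩ = ∫ x²·|φ|² dx / ∫|φ|² dx (integrals over the domain).
φ is even, so ∫ over [−a, a] = 2∫₀ᵃ with φ = 1 − x/a there: ∫₀ᵃ (1 − x/a)² dx = a/3, ∫₀ᵃ x²(1 − x/a)² dx = a³/30, ∫₀ᵃ x⁴(1 − x/a)² dx = a⁵/105.
State is unnormalized: ∫|φ|² dx = 1.7067, and ∫φ*·x²·φ dx = 1.1185, so ⟨x²⟩ = 1.1185 / 1.7067.
⟨x²⟩ = 0.65536.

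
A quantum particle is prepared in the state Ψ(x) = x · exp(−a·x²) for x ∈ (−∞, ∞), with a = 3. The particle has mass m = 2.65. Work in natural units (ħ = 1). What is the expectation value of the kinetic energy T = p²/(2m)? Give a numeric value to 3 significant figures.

1.70

T = −(ħ²/2m) d²/dx², so ⟨T⟩ = −(ħ²/2m) ∫ Ψ*·Ψ'' dx / ∫|Ψ|² dx; with m = 2.65.
Expand each integrand as polynomial × e^(−2ax²) and use ∫x^(2j)·e^(−2ax²) dx = (2j−1)!!/(4a)^j · √(π/(2a)), odd powers → 0; here √(π/(2a)) = 0.72360. Differentiate with the product rule, d/dx e^(−ax²) = −2ax·e^(−ax²).
State is unnormalized: ∫|Ψ|² dx = 0.060300, and ∫Ψ*·(−ħ²/2m · Ψ'') dx = 0.10240, so ⟨T⟩ = 0.10240 / 0.060300.
⟨T⟩ = 1.6981.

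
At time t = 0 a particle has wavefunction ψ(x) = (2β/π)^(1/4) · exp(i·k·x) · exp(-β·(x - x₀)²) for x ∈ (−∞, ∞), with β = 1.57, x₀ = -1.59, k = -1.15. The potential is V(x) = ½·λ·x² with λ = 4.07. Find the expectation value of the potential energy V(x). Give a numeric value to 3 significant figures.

5.47

⟨V⟩ = ∫ V(x)·|ψ|² dx.
Gaussian moments (u = x − x₀): ∫u^(2j)·e^(−2βu²) du = (2j−1)!!/(4β)^j · √(π/(2β)), odd powers integrate to 0; here √(π/(2β)) = 1.0003.
⟨V⟩ = 5.4687.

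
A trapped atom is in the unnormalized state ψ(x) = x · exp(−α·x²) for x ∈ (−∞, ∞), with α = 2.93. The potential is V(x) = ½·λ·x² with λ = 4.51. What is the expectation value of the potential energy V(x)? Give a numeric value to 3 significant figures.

⟨V⟩ = ∫ V(x)·|ψ|² dx / ∫|ψ|² dx.
Expand each integrand as polynomial × e^(−2αx²) and use ∫x^(2j)·e^(−2αx²) dx = (2j−1)!!/(4α)^j · √(π/(2α)), odd powers → 0; here √(π/(2α)) = 0.73219.
State is unnormalized: ∫|ψ|² dx = 0.062474, and ∫ψ*·V(x)·ψ dx = 0.036061, so ⟨V⟩ = 0.036061 / 0.062474.
⟨V⟩ = 0.57722.

0.577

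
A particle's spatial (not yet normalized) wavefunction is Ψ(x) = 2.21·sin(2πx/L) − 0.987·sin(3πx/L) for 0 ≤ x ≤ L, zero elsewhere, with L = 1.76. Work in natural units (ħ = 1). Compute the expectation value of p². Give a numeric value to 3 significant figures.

15.4

p² Ψ = −ħ² d²Ψ/dx²; ⟨p²⟩ = −ħ² ∫ Ψ*·Ψ'' dx / ∫|Ψ|² dx.
d²/dx² sin(jπx/L) = −(jπ/L)²·sin(jπx/L); on 0 ≤ x ≤ L, ∫sin²(jπx/L) dx = L/2 and ∫sin(jπx/L)·sin(lπx/L) dx = 0 for j ≠ l, so only diagonal terms survive in ∫|Ψ|² and ∫Ψ·Ψ″; ∫Ψ·Ψ′ dx = [Ψ²/2] between the walls = 0.
State is unnormalized: ∫|Ψ|² dx = 5.1553, and ∫Ψ*·(−ħ² Ψ'') dx = 79.360, so ⟨p²⟩ = 79.360 / 5.1553.
⟨p²⟩ = 15.394.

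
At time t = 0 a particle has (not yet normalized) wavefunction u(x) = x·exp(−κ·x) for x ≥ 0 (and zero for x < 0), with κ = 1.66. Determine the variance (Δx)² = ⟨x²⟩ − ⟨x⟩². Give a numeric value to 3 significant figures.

0.272

Compute ⟨x⟩ and ⟨x²⟩ separately, then (Δx)² = ⟨x²⟩ − ⟨x⟩².
Every integrand reduces to terms xʲ·e^(−2κx) on [0, ∞); use ∫₀^∞ xʲ·e^(−2κx) dx = j!/(2κ)^(j+1).
Normalization: ∫|u|² dx = 0.054653.
⟨x⟩ = 0.90361 and ⟨x²⟩ = 1.0887.
(Δx)² = 1.0887 − (0.90361)² = 0.27217.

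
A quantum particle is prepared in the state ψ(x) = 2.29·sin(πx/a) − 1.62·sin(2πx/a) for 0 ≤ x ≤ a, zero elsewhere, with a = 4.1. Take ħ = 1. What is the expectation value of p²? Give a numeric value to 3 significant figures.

p² ψ = −ħ² d²ψ/dx²; ⟨p²⟩ = −ħ² ∫ ψ*·ψ'' dx / ∫|ψ|² dx.
d²/dx² sin(jπx/a) = −(jπ/a)²·sin(jπx/a); on 0 ≤ x ≤ a, ∫sin²(jπx/a) dx = a/2 and ∫sin(jπx/a)·sin(lπx/a) dx = 0 for j ≠ l, so only diagonal terms survive in ∫|ψ|² and ∫ψ·ψ″; ∫ψ·ψ′ dx = [ψ²/2] between the walls = 0.
State is unnormalized: ∫|ψ|² dx = 16.130, and ∫ψ*·(−ħ² ψ'') dx = 18.947, so ⟨p²⟩ = 18.947 / 16.130.
⟨p²⟩ = 1.1746.

1.17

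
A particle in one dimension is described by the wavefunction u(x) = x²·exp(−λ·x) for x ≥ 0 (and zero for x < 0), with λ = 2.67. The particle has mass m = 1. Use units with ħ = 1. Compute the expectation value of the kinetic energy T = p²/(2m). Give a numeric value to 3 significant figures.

1.19

T = −(ħ²/2m) d²/dx², so ⟨T⟩ = −(ħ²/2m) ∫ u*·u'' dx / ∫|u|² dx; with m = 1.
Differentiate x²·exp(−λ·x) with the product rule; every integrand then reduces to terms xʲ·e^(−2λx) on [0, ∞), with ∫₀^∞ xʲ·e^(−2λx) dx = j!/(2λ)^(j+1).
State is unnormalized: ∫|u|² dx = 0.0055272, and ∫u*·(−ħ²/2m · u'') dx = 0.0065671, so ⟨T⟩ = 0.0065671 / 0.0055272.
⟨T⟩ = 1.1882.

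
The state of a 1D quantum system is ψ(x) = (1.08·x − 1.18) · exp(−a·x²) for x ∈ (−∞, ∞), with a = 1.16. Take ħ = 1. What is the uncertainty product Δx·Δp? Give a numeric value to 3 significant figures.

0.507

Δx = √(⟨x²⟩−⟨x⟩²), Δp = √(⟨p²⟩−⟨p⟩²).
Expand each integrand as polynomial × e^(−2ax²) and use ∫x^(2j)·e^(−2ax²) dx = (2j−1)!!/(4a)^j · √(π/(2a)), odd powers → 0; here √(π/(2a)) = 1.1637. Differentiate with the product rule, d/dx e^(−ax²) = −2ax·e^(−ax²).
Normalization: ∫|ψ|² dx = 1.9128.
⟨x⟩ = -0.33418, ⟨x²⟩ = 0.28143 ⇒ Δx = 0.41202.
⟨p⟩ = 0.0000, ⟨p²⟩ = 1.5148 ⇒ Δp = 1.2308.
Δx·Δp = 0.50710.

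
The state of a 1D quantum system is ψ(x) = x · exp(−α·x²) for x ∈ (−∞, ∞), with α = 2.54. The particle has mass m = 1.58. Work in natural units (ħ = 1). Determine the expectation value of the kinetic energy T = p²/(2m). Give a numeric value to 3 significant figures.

T = −(ħ²/2m) d²/dx², so ⟨T⟩ = −(ħ²/2m) ∫ ψ*·ψ'' dx / ∫|ψ|² dx; with m = 1.58.
Expand each integrand as polynomial × e^(−2αx²) and use ∫x^(2j)·e^(−2αx²) dx = (2j−1)!!/(4α)^j · √(π/(2α)), odd powers → 0; here √(π/(2α)) = 0.78640. Differentiate with the product rule, d/dx e^(−αx²) = −2αx·e^(−αx²).
State is unnormalized: ∫|ψ|² dx = 0.077401, and ∫ψ*·(−ħ²/2m · ψ'') dx = 0.18665, so ⟨T⟩ = 0.18665 / 0.077401.
⟨T⟩ = 2.4114.

2.41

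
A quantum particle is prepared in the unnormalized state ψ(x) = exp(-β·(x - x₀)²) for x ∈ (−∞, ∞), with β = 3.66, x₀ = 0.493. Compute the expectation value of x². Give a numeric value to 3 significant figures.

0.311

⟨x²⟩ = ∫ x²·|ψ|² dx / ∫|ψ|² dx (integrals over the domain).
Gaussian moments (u = x − x₀): ∫u^(2j)·e^(−2βu²) du = (2j−1)!!/(4β)^j · √(π/(2β)), odd powers integrate to 0; here √(π/(2β)) = 0.65512.
State is unnormalized: ∫|ψ|² dx = 0.65512, and ∫ψ*·x²·ψ dx = 0.20397, so ⟨x²⟩ = 0.20397 / 0.65512.
⟨x²⟩ = 0.31136.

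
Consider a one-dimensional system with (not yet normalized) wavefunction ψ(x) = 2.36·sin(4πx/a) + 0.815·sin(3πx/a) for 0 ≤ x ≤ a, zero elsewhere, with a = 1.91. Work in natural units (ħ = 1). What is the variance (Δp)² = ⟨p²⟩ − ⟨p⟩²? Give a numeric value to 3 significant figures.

Compute ⟨p⟩ and ⟨p²⟩ separately; (Δp)² = ⟨p²⟩ − ⟨p⟩².
d²/dx² sin(jπx/a) = −(jπ/a)²·sin(jπx/a); on 0 ≤ x ≤ a, ∫sin²(jπx/a) dx = a/2 and ∫sin(jπx/a)·sin(lπx/a) dx = 0 for j ≠ l, so only diagonal terms survive in ∫|ψ|² and ∫ψ·ψ″; ∫ψ·ψ′ dx = [ψ²/2] between the walls = 0.
Normalization: ∫|ψ|² dx = 5.9533.
⟨p⟩ = 0.0000 and ⟨p²⟩ = 41.269.
(Δp)² = 41.269 − (0.0000)² = 41.269.

41.3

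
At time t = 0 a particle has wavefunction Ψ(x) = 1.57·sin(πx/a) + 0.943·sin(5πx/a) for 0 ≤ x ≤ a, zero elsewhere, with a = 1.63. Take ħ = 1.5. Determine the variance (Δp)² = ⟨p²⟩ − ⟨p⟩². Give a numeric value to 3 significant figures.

Compute ⟨p⟩ and ⟨p²⟩ separately; (Δp)² = ⟨p²⟩ − ⟨p⟩².
d²/dx² sin(jπx/a) = −(jπ/a)²·sin(jπx/a); on 0 ≤ x ≤ a, ∫sin²(jπx/a) dx = a/2 and ∫sin(jπx/a)·sin(lπx/a) dx = 0 for j ≠ l, so only diagonal terms survive in ∫|Ψ|² and ∫Ψ·Ψ″; ∫Ψ·Ψ′ dx = [Ψ²/2] between the walls = 0.
Normalization: ∫|Ψ|² dx = 2.7336.
⟨p⟩ = 0.0000 and ⟨p²⟩ = 61.539.
(Δp)² = 61.539 − (0.0000)² = 61.539.

61.5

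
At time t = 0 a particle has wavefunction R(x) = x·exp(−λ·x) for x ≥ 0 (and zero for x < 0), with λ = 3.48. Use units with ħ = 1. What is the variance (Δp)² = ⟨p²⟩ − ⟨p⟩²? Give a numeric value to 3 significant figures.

Compute ⟨p⟩ and ⟨p²⟩ separately; (Δp)² = ⟨p²⟩ − ⟨p⟩².
Differentiate x·exp(−λ·x) with the product rule; every integrand then reduces to terms xʲ·e^(−2λx) on [0, ∞), with ∫₀^∞ xʲ·e^(−2λx) dx = j!/(2λ)^(j+1).
Normalization: ∫|R|² dx = 0.0059320.
⟨p⟩ = 0.0000 and ⟨p²⟩ = 12.110.
(Δp)² = 12.110 − (0.0000)² = 12.110.

12.1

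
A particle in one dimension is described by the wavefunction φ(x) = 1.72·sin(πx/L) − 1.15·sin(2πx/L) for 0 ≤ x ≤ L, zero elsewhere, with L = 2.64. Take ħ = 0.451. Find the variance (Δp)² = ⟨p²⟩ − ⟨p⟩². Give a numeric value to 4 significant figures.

Compute ⟨p⟩ and ⟨p²⟩ separately; (Δp)² = ⟨p²⟩ − ⟨p⟩².
d²/dx² sin(jπx/L) = −(jπ/L)²·sin(jπx/L); on 0 ≤ x ≤ L, ∫sin²(jπx/L) dx = L/2 and ∫sin(jπx/L)·sin(lπx/L) dx = 0 for j ≠ l, so only diagonal terms survive in ∫|φ|² and ∫φ·φ″; ∫φ·φ′ dx = [φ²/2] between the walls = 0.
Normalization: ∫|φ|² dx = 5.6508.
⟨p⟩ = 0.0000 and ⟨p²⟩ = 0.55498.
(Δp)² = 0.55498 − (0.0000)² = 0.55498.

0.5550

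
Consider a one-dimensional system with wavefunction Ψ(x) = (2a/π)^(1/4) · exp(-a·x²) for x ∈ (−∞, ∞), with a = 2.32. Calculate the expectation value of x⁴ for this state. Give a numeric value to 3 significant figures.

0.0348

⟨x⁴⟩ = ∫ x⁴·|Ψ|² dx (integrals over the domain).
Gaussian moments: ∫x^(2j)·e^(−2ax²) dx = (2j−1)!!/(4a)^j · √(π/(2a)), odd powers integrate to 0; here √(π/(2a)) = 0.82284.
⟨x⁴⟩ = 0.034836.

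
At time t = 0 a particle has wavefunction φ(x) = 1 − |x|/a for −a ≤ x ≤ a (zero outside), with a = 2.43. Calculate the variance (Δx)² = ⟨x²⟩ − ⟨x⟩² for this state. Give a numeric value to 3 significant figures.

Compute ⟨x⟩ and ⟨x²⟩ separately, then (Δx)² = ⟨x²⟩ − ⟨x⟩².
φ is even, so ∫ over [−a, a] = 2∫₀ᵃ with φ = 1 − x/a there: ∫₀ᵃ (1 − x/a)² dx = a/3, ∫₀ᵃ x²(1 − x/a)² dx = a³/30, ∫₀ᵃ x⁴(1 − x/a)² dx = a⁵/105.
Normalization: ∫|φ|² dx = 1.6200.
⟨x⟩ = 0.0000 and ⟨x²⟩ = 0.59049.
(Δx)² = 0.59049 − (0.0000)² = 0.59049.

0.590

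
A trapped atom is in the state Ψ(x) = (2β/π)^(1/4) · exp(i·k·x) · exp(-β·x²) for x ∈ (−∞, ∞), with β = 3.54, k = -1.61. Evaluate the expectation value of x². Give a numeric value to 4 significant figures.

⟨x²⟩ = ∫ x²·|Ψ|² dx (integrals over the domain).
Gaussian moments: ∫x^(2j)·e^(−2βx²) dx = (2j−1)!!/(4β)^j · √(π/(2β)), odd powers integrate to 0; here √(π/(2β)) = 0.66613.
⟨x²⟩ = 0.070621.

0.07062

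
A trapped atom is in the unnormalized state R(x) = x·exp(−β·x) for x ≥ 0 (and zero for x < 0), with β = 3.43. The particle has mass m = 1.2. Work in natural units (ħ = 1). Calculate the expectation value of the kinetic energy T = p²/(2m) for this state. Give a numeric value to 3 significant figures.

4.90

T = −(ħ²/2m) d²/dx², so ⟨T⟩ = −(ħ²/2m) ∫ R*·R'' dx / ∫|R|² dx; with m = 1.2.
Differentiate x·exp(−β·x) with the product rule; every integrand then reduces to terms xʲ·e^(−2βx) on [0, ∞), with ∫₀^∞ xʲ·e^(−2βx) dx = j!/(2β)^(j+1).
State is unnormalized: ∫|R|² dx = 0.0061952, and ∫R*·(−ħ²/2m · R'') dx = 0.030369, so ⟨T⟩ = 0.030369 / 0.0061952.
⟨T⟩ = 4.9020.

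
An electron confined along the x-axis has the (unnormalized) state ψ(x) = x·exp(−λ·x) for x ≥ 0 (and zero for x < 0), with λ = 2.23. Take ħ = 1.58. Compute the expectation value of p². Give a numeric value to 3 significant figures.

12.4

p² ψ = −ħ² d²ψ/dx²; ⟨p²⟩ = −ħ² ∫ ψ*·ψ'' dx / ∫|ψ|² dx.
Differentiate x·exp(−λ·x) with the product rule; every integrand then reduces to terms xʲ·e^(−2λx) on [0, ∞), with ∫₀^∞ xʲ·e^(−2λx) dx = j!/(2λ)^(j+1).
State is unnormalized: ∫|ψ|² dx = 0.022544, and ∫ψ*·(−ħ² ψ'') dx = 0.27987, so ⟨p²⟩ = 0.27987 / 0.022544.
⟨p²⟩ = 12.414.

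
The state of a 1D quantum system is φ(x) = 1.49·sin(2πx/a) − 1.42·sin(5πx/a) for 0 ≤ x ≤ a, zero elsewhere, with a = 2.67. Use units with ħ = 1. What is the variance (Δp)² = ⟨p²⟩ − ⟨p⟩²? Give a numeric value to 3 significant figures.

19.4

Compute ⟨p⟩ and ⟨p²⟩ separately; (Δp)² = ⟨p²⟩ − ⟨p⟩².
d²/dx² sin(jπx/a) = −(jπ/a)²·sin(jπx/a); on 0 ≤ x ≤ a, ∫sin²(jπx/a) dx = a/2 and ∫sin(jπx/a)·sin(lπx/a) dx = 0 for j ≠ l, so only diagonal terms survive in ∫|φ|² and ∫φ·φ″; ∫φ·φ′ dx = [φ²/2] between the walls = 0.
Normalization: ∫|φ|² dx = 5.6557.
⟨p⟩ = 0.0000 and ⟨p²⟩ = 19.376.
(Δp)² = 19.376 − (0.0000)² = 19.376.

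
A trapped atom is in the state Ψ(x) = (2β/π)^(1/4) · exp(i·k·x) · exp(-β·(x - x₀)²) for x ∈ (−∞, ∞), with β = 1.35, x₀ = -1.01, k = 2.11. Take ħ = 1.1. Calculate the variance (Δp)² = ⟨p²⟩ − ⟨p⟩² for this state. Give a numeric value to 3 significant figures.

Compute ⟨p⟩ and ⟨p²⟩ separately; (Δp)² = ⟨p²⟩ − ⟨p⟩².
Gaussian moments (u = x − x₀): ∫u^(2j)·e^(−2βu²) du = (2j−1)!!/(4β)^j · √(π/(2β)), odd powers integrate to 0; here √(π/(2β)) = 1.0787. Derivatives: Ψ′ = (ik − 2βu)·Ψ, Ψ″ = ((ik − 2βu)² − 2β)·Ψ; the odd-in-u pieces drop out.
⟨p⟩ = 2.3210 and ⟨p²⟩ = 7.0205.
(Δp)² = 7.0205 − (2.3210)² = 1.6335.

1.63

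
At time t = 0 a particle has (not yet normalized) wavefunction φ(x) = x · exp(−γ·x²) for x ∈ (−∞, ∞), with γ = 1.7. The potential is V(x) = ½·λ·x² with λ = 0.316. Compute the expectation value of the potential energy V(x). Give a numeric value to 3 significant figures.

⟨V⟩ = ∫ V(x)·|φ|² dx / ∫|φ|² dx.
Expand each integrand as polynomial × e^(−2γx²) and use ∫x^(2j)·e^(−2γx²) dx = (2j−1)!!/(4γ)^j · √(π/(2γ)), odd powers → 0; here √(π/(2γ)) = 0.96125.
State is unnormalized: ∫|φ|² dx = 0.14136, and ∫φ*·V(x)·φ dx = 0.0098536, so ⟨V⟩ = 0.0098536 / 0.14136.
⟨V⟩ = 0.069706.

0.0697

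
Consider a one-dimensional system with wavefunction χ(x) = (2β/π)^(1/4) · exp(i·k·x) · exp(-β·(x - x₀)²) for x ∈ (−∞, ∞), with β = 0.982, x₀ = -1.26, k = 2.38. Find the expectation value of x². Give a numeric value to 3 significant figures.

1.84

⟨x²⟩ = ∫ x²·|χ|² dx (integrals over the domain).
Gaussian moments (u = x − x₀): ∫u^(2j)·e^(−2βu²) du = (2j−1)!!/(4β)^j · √(π/(2β)), odd powers integrate to 0; here √(π/(2β)) = 1.2647.
⟨x²⟩ = 1.8422.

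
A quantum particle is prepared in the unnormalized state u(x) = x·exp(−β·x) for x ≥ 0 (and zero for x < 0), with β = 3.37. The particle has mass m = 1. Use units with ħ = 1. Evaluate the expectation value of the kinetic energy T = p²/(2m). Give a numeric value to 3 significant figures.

T = −(ħ²/2m) d²/dx², so ⟨T⟩ = −(ħ²/2m) ∫ u*·u'' dx / ∫|u|² dx; with m = 1.
Differentiate x·exp(−β·x) with the product rule; every integrand then reduces to terms xʲ·e^(−2βx) on [0, ∞), with ∫₀^∞ xʲ·e^(−2βx) dx = j!/(2β)^(j+1).
State is unnormalized: ∫|u|² dx = 0.0065321, and ∫u*·(−ħ²/2m · u'') dx = 0.037092, so ⟨T⟩ = 0.037092 / 0.0065321.
⟨T⟩ = 5.6785.

5.68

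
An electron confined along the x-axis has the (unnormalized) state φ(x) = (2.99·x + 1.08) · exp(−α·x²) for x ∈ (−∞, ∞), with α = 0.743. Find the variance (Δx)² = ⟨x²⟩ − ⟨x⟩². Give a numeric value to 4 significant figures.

Compute ⟨x⟩ and ⟨x²⟩ separately, then (Δx)² = ⟨x²⟩ − ⟨x⟩².
Expand each integrand as polynomial × e^(−2αx²) and use ∫x^(2j)·e^(−2αx²) dx = (2j−1)!!/(4α)^j · √(π/(2α)), odd powers → 0; here √(π/(2α)) = 1.4540.
Normalization: ∫|φ|² dx = 6.0698.
⟨x⟩ = 0.52056 and ⟨x²⟩ = 0.82139.
(Δx)² = 0.82139 − (0.52056)² = 0.55041.

0.5504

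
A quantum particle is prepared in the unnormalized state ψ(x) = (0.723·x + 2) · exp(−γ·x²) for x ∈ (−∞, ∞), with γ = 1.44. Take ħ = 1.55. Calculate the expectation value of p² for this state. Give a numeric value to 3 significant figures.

p² ψ = −ħ² d²ψ/dx²; ⟨p²⟩ = −ħ² ∫ ψ*·ψ'' dx / ∫|ψ|² dx.
Expand each integrand as polynomial × e^(−2γx²) and use ∫x^(2j)·e^(−2γx²) dx = (2j−1)!!/(4γ)^j · √(π/(2γ)), odd powers → 0; here √(π/(2γ)) = 1.0444. Differentiate with the product rule, d/dx e^(−γx²) = −2γx·e^(−γx²).
State is unnormalized: ∫|ψ|² dx = 4.2725, and ∫ψ*·(−ħ² ψ'') dx = 15.437, so ⟨p²⟩ = 15.437 / 4.2725.
⟨p²⟩ = 3.6131.

3.61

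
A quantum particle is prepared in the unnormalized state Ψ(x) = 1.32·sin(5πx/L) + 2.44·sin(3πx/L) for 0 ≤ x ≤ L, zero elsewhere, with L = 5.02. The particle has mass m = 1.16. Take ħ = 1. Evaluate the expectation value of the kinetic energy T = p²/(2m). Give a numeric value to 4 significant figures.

2.131

T = −(ħ²/2m) d²/dx², so ⟨T⟩ = −(ħ²/2m) ∫ Ψ*·Ψ'' dx / ∫|Ψ|² dx; with m = 1.16.
d²/dx² sin(jπx/L) = −(jπ/L)²·sin(jπx/L); on 0 ≤ x ≤ L, ∫sin²(jπx/L) dx = L/2 and ∫sin(jπx/L)·sin(lπx/L) dx = 0 for j ≠ l, so only diagonal terms survive in ∫|Ψ|² and ∫Ψ·Ψ″; ∫Ψ·Ψ′ dx = [Ψ²/2] between the walls = 0.
State is unnormalized: ∫|Ψ|² dx = 19.317, and ∫Ψ*·(−ħ²/2m · Ψ'') dx = 41.161, so ⟨T⟩ = 41.161 / 19.317.
⟨T⟩ = 2.1308.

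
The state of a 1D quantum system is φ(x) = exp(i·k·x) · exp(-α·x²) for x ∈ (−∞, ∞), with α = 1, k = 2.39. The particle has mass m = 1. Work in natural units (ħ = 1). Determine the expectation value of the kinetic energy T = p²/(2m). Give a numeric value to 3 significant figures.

T = −(ħ²/2m) d²/dx², so ⟨T⟩ = −(ħ²/2m) ∫ φ*·φ'' dx / ∫|φ|² dx; with m = 1.
Gaussian moments: ∫x^(2j)·e^(−2αx²) dx = (2j−1)!!/(4α)^j · √(π/(2α)), odd powers integrate to 0; here √(π/(2α)) = 1.2533. Derivatives: φ′ = (ik − 2αx)·φ, φ″ = ((ik − 2αx)² − 2α)·φ; the odd-in-x pieces drop out.
State is unnormalized: ∫|φ|² dx = 1.2533, and ∫φ*·(−ħ²/2m · φ'') dx = 4.2062, so ⟨T⟩ = 4.2062 / 1.2533.
⟨T⟩ = 3.3561.

3.36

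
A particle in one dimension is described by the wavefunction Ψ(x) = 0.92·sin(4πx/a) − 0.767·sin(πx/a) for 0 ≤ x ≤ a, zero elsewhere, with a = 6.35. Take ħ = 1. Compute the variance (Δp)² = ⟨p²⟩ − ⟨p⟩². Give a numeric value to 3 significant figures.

2.41

Compute ⟨p⟩ and ⟨p²⟩ separately; (Δp)² = ⟨p²⟩ − ⟨p⟩².
d²/dx² sin(jπx/a) = −(jπ/a)²·sin(jπx/a); on 0 ≤ x ≤ a, ∫sin²(jπx/a) dx = a/2 and ∫sin(jπx/a)·sin(lπx/a) dx = 0 for j ≠ l, so only diagonal terms survive in ∫|Ψ|² and ∫Ψ·Ψ″; ∫Ψ·Ψ′ dx = [Ψ²/2] between the walls = 0.
Normalization: ∫|Ψ|² dx = 4.5551.
⟨p⟩ = 0.0000 and ⟨p²⟩ = 2.4108.
(Δp)² = 2.4108 − (0.0000)² = 2.4108.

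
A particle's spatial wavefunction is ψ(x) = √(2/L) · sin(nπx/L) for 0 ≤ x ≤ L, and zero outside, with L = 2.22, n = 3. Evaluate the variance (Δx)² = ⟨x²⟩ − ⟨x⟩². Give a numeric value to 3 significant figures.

0.383

Compute ⟨x⟩ and ⟨x²⟩ separately, then (Δx)² = ⟨x²⟩ − ⟨x⟩².
With sin²θ = (1 − cos2θ)/2 on 0 ≤ x ≤ L: ∫sin²(nπx/L) dx = L/2, ∫x·sin²(nπx/L) dx = L²/4, ∫x²·sin²(nπx/L) dx = L³·(1/6 − 1/(4n²π²)); higher powers xᵏ the same way, integrating xᵏ·cos(2nπx/L) by parts.
⟨x⟩ = 1.1100 and ⟨x²⟩ = 1.6151.
(Δx)² = 1.6151 − (1.1100)² = 0.38296.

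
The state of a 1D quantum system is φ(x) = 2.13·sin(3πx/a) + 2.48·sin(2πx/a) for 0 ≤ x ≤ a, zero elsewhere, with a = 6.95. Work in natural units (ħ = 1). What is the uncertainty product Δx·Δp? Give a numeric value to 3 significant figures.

Δx = √(⟨x²⟩−⟨x⟩²), Δp = √(⟨p²⟩−⟨p⟩²).
On 0 ≤ x ≤ a (j ≠ l): ∫sin²(jπx/a) dx = a/2, ∫sin(jπx/a)·sin(lπx/a) dx = 0; diagonal moments ∫x·sin²(jπx/a) dx = a²/4, ∫x²·sin²(jπx/a) dx = a³·(1/6 − 1/(4j²π²)); cross terms ∫x·sin(jπx/a)·sin(lπx/a) dx = 0 for j + l even and −4jla²/(π²(j² − l²)²) for j + l odd, ∫x²·sin(jπx/a)·sin(lπx/a) dx = (−1)^(j+l)·4jla³/(π²(j² − l²)²); higher powers the same way via product-to-sum and parts. d²/dx² sin(jπx/a) = −(jπ/a)²·sin(jπx/a); on 0 ≤ x ≤ a, ∫sin²(jπx/a) dx = a/2 and ∫sin(jπx/a)·sin(lπx/a) dx = 0 for j ≠ l, so only diagonal terms survive in ∫|φ|² and ∫φ·φ″; ∫φ·φ′ dx = [φ²/2] between the walls = 0.
Normalization: ∫|φ|² dx = 37.138.
⟨x⟩ = 2.1385, ⟨x²⟩ = 6.3445 ⇒ Δx = 1.3309.
⟨p⟩ = 0.0000, ⟨p²⟩ = 1.2510 ⇒ Δp = 1.1185.
Δx·Δp = 1.4886.

1.49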